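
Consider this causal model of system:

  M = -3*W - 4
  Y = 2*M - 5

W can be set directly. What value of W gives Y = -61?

W = 8

Substituting into the Y equation gives Y = -6*W - 13.
Solve -6*W - 13 = -61: W = (-61 + 13) / -6 = 8.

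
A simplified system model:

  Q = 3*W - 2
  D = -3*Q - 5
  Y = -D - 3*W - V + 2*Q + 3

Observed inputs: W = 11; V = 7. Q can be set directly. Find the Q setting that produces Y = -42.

Q = -2

Intervening on Q fixes its value directly, overriding its dependence on W.
Substituting into the Y equation gives Y = 5*Q - 32.
Solve 5*Q - 32 = -42: Q = (-42 + 32) / 5 = -2.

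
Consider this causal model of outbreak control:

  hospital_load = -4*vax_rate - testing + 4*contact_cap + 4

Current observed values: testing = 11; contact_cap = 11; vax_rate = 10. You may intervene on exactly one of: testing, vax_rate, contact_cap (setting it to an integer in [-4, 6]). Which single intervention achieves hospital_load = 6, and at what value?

Intervening on testing: with other inputs at their observed values, hospital_load = -testing + 8. Solving for 6 gives testing = 2, within [-4, 6].
Intervening on vax_rate: hospital_load = -4*vax_rate + 37. Reaching 6 requires vax_rate = 31/4, not an integer.
Intervening on contact_cap: hospital_load = 4*contact_cap - 47. Reaching 6 requires contact_cap = 53/4, not an integer.

set testing = 2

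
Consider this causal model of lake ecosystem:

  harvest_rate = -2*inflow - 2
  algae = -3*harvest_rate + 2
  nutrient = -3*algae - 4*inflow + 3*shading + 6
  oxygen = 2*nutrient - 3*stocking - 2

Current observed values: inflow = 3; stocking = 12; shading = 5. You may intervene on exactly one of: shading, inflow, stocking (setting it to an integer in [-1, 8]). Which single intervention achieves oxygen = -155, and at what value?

set stocking = 5

Intervening on shading: oxygen = 6*shading - 206. Reaching -155 requires shading = 17/2, not an integer.
Intervening on inflow: oxygen = -44*inflow - 44. Reaching -155 requires inflow = 111/44, not an integer.
Intervening on stocking: with other inputs at their observed values, oxygen = -3*stocking - 140. Solving for -155 gives stocking = 5, within [-1, 8].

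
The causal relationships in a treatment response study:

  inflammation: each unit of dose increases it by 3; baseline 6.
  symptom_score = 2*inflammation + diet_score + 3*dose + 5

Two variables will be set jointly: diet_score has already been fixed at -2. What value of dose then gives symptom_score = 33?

With diet_score held at -2:
Substituting into the symptom_score equation gives symptom_score = 9*dose + 15.
Solve 9*dose + 15 = 33: dose = (33 - 15) / 9 = 2.

dose = 2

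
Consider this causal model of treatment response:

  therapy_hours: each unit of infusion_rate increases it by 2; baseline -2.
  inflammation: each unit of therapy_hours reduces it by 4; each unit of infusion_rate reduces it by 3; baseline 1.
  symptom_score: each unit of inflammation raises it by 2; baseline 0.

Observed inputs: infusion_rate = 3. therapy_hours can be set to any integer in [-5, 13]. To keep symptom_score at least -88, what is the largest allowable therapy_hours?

therapy_hours = 9

Intervening on therapy_hours fixes its value directly, overriding its dependence on infusion_rate.
Substituting into the inflammation equation gives inflammation = -4*therapy_hours - 8.
Substituting into the symptom_score equation gives symptom_score = -8*therapy_hours - 16.
Require -8*therapy_hours - 16 ≥ -88, so therapy_hours ≤ 9.
The largest integer in [-5, 13] satisfying this is 9.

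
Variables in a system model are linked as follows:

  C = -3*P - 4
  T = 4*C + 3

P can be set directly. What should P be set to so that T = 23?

P = -3

Substituting into the T equation gives T = -12*P - 13.
Solve -12*P - 13 = 23: P = (23 + 13) / -12 = -3.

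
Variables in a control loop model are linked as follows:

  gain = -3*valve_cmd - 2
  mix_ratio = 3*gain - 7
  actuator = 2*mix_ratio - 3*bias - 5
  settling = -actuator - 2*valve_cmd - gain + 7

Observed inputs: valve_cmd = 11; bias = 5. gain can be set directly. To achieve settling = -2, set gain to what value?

gain = 3

Intervening on gain fixes its value directly, overriding its dependence on valve_cmd.
Substituting into the actuator equation gives actuator = 6*gain - 34.
This gives settling = -7*gain + 19.
Solve -7*gain + 19 = -2: gain = (-2 - 19) / -7 = 3.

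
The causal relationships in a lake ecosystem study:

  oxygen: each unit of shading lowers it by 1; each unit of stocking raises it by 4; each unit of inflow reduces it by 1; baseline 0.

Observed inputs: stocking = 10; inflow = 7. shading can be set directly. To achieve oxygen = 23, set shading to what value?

shading = 10

Substituting into the oxygen equation gives oxygen = -shading + 33.
Solve -shading + 33 = 23: shading = (23 - 33) / -1 = 10.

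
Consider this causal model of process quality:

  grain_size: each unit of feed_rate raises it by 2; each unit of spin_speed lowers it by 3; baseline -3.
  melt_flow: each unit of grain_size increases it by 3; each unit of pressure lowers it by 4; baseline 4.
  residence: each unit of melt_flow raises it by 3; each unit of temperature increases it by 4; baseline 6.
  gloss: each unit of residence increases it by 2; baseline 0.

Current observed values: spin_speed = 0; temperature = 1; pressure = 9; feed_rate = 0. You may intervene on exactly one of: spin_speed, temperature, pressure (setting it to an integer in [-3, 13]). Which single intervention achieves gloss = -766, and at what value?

Intervening on spin_speed: with other inputs at their observed values, gloss = -54*spin_speed - 226. Solving for -766 gives spin_speed = 10, within [-3, 13].
Intervening on temperature: gloss = 8*temperature - 234. Reaching -766 requires temperature = -133/2, not an integer.
Intervening on pressure: gloss = -24*pressure - 10. Reaching -766 requires pressure = 63/2, not an integer.

set spin_speed = 10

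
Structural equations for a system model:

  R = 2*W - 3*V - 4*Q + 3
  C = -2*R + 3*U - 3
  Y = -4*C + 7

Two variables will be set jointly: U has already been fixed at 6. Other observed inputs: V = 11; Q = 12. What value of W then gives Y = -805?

W = -8

With U held at 6:
Substituting into the R equation gives R = 2*W - 78.
C becomes -4*W + 171.
Substituting into the Y equation gives Y = 16*W - 677.
Solve 16*W - 677 = -805: W = (-805 + 677) / 16 = -8.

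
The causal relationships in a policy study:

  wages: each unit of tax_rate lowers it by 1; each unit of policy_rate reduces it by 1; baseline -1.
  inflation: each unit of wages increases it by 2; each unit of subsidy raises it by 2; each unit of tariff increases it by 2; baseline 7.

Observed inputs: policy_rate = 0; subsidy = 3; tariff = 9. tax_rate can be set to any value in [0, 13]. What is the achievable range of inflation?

3 to 29

Substituting into the wages equation gives wages = -tax_rate - 1.
inflation becomes -2*tax_rate + 29.
Linear in tax_rate, so extremes are at the endpoints: tax_rate = 0 gives inflation = 29; tax_rate = 13 gives inflation = 3.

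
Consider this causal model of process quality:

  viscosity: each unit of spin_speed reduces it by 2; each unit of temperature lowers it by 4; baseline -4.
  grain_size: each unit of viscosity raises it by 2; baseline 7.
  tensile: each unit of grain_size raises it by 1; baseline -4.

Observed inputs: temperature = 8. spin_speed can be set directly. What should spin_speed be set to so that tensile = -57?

Substituting into the viscosity equation gives viscosity = -2*spin_speed - 36.
This gives grain_size = -4*spin_speed - 65.
Substituting into the tensile equation gives tensile = -4*spin_speed - 69.
Solve -4*spin_speed - 69 = -57: spin_speed = (-57 + 69) / -4 = -3.

spin_speed = -3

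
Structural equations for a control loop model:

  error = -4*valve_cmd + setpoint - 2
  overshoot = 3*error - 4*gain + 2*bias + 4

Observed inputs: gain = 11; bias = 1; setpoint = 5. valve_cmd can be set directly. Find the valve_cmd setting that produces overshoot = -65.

valve_cmd = 3

Substituting into the error equation gives error = -4*valve_cmd + 3.
This gives overshoot = -12*valve_cmd - 29.
Solve -12*valve_cmd - 29 = -65: valve_cmd = (-65 + 29) / -12 = 3.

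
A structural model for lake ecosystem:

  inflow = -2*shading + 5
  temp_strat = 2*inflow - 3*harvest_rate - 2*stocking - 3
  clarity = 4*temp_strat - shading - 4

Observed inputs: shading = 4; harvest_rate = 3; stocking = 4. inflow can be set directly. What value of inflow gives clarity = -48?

inflow = 5

Intervening on inflow fixes its value directly, overriding its dependence on shading.
Substituting into the temp_strat equation gives temp_strat = 2*inflow - 20.
This gives clarity = 8*inflow - 88.
Solve 8*inflow - 88 = -48: inflow = (-48 + 88) / 8 = 5.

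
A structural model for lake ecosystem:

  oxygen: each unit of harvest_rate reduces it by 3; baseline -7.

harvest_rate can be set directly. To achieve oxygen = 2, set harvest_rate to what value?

harvest_rate = -3

Solve -3*harvest_rate - 7 = 2: harvest_rate = (2 + 7) / -3 = -3.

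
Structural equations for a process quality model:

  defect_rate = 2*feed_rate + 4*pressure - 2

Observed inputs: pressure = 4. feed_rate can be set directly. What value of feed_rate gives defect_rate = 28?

Substituting into the defect_rate equation gives defect_rate = 2*feed_rate + 14.
Solve 2*feed_rate + 14 = 28: feed_rate = (28 - 14) / 2 = 7.

feed_rate = 7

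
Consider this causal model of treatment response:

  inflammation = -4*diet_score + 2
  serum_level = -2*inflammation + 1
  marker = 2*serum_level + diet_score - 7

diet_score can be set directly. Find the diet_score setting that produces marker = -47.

Substituting into the serum_level equation gives serum_level = 8*diet_score - 3.
Substituting into the marker equation gives marker = 17*diet_score - 13.
Solve 17*diet_score - 13 = -47: diet_score = (-47 + 13) / 17 = -2.

diet_score = -2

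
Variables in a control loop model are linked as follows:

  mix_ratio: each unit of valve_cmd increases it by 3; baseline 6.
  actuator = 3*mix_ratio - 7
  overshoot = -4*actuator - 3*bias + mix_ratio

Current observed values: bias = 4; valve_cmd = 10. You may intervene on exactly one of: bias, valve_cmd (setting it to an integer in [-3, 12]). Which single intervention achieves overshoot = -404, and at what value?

Intervening on bias: with other inputs at their observed values, overshoot = -3*bias - 368. Solving for -404 gives bias = 12, within [-3, 12].
Intervening on valve_cmd: overshoot = -33*valve_cmd - 50. Reaching -404 requires valve_cmd = 118/11, not an integer.

set bias = 12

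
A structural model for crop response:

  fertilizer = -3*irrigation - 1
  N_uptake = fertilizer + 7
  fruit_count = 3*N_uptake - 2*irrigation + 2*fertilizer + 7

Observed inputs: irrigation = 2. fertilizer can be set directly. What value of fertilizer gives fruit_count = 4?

fertilizer = -4

Intervening on fertilizer fixes its value directly, overriding its dependence on irrigation.
Substituting into the fruit_count equation gives fruit_count = 5*fertilizer + 24.
Solve 5*fertilizer + 24 = 4: fertilizer = (4 - 24) / 5 = -4.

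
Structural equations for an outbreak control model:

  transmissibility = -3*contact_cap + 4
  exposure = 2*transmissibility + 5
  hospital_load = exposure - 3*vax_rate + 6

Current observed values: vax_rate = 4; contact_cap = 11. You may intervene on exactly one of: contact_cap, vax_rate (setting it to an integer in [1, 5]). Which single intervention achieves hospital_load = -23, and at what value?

set contact_cap = 5

Intervening on contact_cap: with other inputs at their observed values, hospital_load = -6*contact_cap + 7. Solving for -23 gives contact_cap = 5, within [1, 5].
Intervening on vax_rate: hospital_load = -3*vax_rate - 47. Reaching -23 requires vax_rate = -8, outside [1, 5].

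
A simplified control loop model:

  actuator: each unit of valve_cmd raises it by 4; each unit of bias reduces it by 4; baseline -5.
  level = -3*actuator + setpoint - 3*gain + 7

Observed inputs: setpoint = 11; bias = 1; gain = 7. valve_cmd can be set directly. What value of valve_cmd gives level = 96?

valve_cmd = -6

Substituting into the actuator equation gives actuator = 4*valve_cmd - 9.
Substituting into the level equation gives level = -12*valve_cmd + 24.
Solve -12*valve_cmd + 24 = 96: valve_cmd = (96 - 24) / -12 = -6.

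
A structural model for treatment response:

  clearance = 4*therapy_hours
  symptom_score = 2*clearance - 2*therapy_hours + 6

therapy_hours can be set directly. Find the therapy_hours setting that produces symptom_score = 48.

therapy_hours = 7

Substituting into the symptom_score equation gives symptom_score = 6*therapy_hours + 6.
Solve 6*therapy_hours + 6 = 48: therapy_hours = (48 - 6) / 6 = 7.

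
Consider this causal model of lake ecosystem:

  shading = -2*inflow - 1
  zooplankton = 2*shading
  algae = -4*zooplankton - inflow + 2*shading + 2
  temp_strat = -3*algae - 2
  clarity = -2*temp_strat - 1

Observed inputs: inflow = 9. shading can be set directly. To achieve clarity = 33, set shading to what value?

shading = -2

Intervening on shading fixes its value directly, overriding its dependence on inflow.
Substituting into the algae equation gives algae = -6*shading - 7.
temp_strat becomes 18*shading + 19.
So clarity = -36*shading - 39.
Solve -36*shading - 39 = 33: shading = (33 + 39) / -36 = -2.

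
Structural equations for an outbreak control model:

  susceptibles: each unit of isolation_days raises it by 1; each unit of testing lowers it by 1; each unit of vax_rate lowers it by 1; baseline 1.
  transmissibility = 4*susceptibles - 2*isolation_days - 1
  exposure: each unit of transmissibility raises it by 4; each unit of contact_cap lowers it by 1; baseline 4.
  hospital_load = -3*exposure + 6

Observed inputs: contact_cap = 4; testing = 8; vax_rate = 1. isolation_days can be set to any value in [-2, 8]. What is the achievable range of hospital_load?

Substituting into the susceptibles equation gives susceptibles = isolation_days - 8.
transmissibility becomes 2*isolation_days - 33.
Substituting into the exposure equation gives exposure = 8*isolation_days - 132.
Substituting into the hospital_load equation gives hospital_load = -24*isolation_days + 402.
Linear in isolation_days, so extremes are at the endpoints: isolation_days = -2 gives hospital_load = 450; isolation_days = 8 gives hospital_load = 210.

210 to 450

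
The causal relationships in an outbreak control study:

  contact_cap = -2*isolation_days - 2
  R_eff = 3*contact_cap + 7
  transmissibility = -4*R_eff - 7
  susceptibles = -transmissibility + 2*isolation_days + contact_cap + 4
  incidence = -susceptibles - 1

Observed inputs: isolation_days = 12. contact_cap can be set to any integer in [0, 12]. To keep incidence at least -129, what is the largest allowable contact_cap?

Intervening on contact_cap fixes its value directly, overriding its dependence on isolation_days.
Substituting into the transmissibility equation gives transmissibility = -12*contact_cap - 35.
Substituting into the susceptibles equation gives susceptibles = 13*contact_cap + 63.
So incidence = -13*contact_cap - 64.
Require -13*contact_cap - 64 ≥ -129, so contact_cap ≤ 5.
The largest integer in [0, 12] satisfying this is 5.

contact_cap = 5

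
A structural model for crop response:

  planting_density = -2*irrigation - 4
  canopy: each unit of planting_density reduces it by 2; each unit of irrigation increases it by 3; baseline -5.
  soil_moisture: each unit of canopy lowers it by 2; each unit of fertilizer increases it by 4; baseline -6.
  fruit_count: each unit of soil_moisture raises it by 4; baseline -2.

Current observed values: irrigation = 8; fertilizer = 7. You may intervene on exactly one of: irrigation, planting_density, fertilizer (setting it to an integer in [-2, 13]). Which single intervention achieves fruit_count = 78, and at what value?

Intervening on irrigation: fruit_count = -56*irrigation + 62. Reaching 78 requires irrigation = -2/7, not an integer.
Intervening on planting_density: with other inputs at their observed values, fruit_count = 16*planting_density - 66. Solving for 78 gives planting_density = 9, within [-2, 13].
Intervening on fertilizer: fruit_count = 16*fertilizer - 498. Reaching 78 requires fertilizer = 36, outside [-2, 13].

set planting_density = 9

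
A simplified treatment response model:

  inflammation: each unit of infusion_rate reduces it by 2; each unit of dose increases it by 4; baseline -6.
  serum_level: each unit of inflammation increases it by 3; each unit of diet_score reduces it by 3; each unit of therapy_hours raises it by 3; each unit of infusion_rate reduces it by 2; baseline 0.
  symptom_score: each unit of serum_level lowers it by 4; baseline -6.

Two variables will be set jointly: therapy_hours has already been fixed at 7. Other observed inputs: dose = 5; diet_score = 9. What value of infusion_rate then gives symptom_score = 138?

infusion_rate = 9

With therapy_hours held at 7:
Substituting into the inflammation equation gives inflammation = -2*infusion_rate + 14.
Substituting into the serum_level equation gives serum_level = -8*infusion_rate + 36.
Substituting into the symptom_score equation gives symptom_score = 32*infusion_rate - 150.
Solve 32*infusion_rate - 150 = 138: infusion_rate = (138 + 150) / 32 = 9.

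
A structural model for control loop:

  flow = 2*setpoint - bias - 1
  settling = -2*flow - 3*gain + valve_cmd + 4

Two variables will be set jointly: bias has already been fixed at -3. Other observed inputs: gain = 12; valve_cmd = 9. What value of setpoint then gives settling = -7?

With bias held at -3:
Substituting into the flow equation gives flow = 2*setpoint + 2.
Substituting into the settling equation gives settling = -4*setpoint - 27.
Solve -4*setpoint - 27 = -7: setpoint = (-7 + 27) / -4 = -5.

setpoint = -5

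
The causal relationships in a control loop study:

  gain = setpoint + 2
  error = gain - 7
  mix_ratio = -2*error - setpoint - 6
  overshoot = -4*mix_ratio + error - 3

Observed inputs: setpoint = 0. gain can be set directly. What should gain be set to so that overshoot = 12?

Intervening on gain fixes its value directly, overriding its dependence on setpoint.
Substituting into the mix_ratio equation gives mix_ratio = -2*gain + 8.
Substituting into the overshoot equation gives overshoot = 9*gain - 42.
Solve 9*gain - 42 = 12: gain = (12 + 42) / 9 = 6.

gain = 6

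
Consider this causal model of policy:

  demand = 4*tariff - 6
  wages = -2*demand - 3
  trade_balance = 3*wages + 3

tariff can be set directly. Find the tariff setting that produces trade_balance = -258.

Substituting into the wages equation gives wages = -8*tariff + 9.
Substituting into the trade_balance equation gives trade_balance = -24*tariff + 30.
Solve -24*tariff + 30 = -258: tariff = (-258 - 30) / -24 = 12.

tariff = 12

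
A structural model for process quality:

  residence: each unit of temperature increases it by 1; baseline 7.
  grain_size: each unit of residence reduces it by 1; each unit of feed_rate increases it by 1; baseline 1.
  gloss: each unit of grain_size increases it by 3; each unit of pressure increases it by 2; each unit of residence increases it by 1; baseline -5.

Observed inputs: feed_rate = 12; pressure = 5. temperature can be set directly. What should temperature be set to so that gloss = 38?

temperature = -4

Substituting into the grain_size equation gives grain_size = -temperature + 6.
Substituting into the gloss equation gives gloss = -2*temperature + 30.
Solve -2*temperature + 30 = 38: temperature = (38 - 30) / -2 = -4.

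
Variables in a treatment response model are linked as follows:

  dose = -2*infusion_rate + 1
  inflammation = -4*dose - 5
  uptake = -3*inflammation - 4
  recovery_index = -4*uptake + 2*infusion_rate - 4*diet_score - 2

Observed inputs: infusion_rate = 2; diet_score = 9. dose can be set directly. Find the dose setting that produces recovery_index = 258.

dose = -7

Intervening on dose fixes its value directly, overriding its dependence on infusion_rate.
Substituting into the uptake equation gives uptake = 12*dose + 11.
This gives recovery_index = -48*dose - 78.
Solve -48*dose - 78 = 258: dose = (258 + 78) / -48 = -7.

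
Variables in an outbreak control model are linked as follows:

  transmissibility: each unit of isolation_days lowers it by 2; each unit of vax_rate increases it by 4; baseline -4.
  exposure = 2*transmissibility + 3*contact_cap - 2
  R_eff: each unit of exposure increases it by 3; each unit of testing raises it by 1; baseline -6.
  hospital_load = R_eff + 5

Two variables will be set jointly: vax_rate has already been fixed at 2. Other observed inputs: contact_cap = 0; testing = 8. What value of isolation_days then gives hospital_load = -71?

isolation_days = 8

With vax_rate held at 2:
Substituting into the transmissibility equation gives transmissibility = -2*isolation_days + 4.
Substituting into the exposure equation gives exposure = -4*isolation_days + 6.
Substituting into the R_eff equation gives R_eff = -12*isolation_days + 20.
This gives hospital_load = -12*isolation_days + 25.
Solve -12*isolation_days + 25 = -71: isolation_days = (-71 - 25) / -12 = 8.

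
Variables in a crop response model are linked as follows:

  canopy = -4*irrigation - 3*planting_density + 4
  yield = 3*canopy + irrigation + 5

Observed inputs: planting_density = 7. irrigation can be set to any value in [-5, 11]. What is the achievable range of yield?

Substituting into the canopy equation gives canopy = -4*irrigation - 17.
Substituting into the yield equation gives yield = -11*irrigation - 46.
Linear in irrigation, so extremes are at the endpoints: irrigation = -5 gives yield = 9; irrigation = 11 gives yield = -167.

-167 to 9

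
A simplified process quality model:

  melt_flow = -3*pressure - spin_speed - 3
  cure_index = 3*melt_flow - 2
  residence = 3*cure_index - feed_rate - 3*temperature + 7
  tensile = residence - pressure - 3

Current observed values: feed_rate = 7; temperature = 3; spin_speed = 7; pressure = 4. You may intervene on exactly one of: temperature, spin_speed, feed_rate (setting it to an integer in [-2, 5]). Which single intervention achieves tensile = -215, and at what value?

set feed_rate = 2

Intervening on temperature: tensile = -3*temperature - 211. Reaching -215 requires temperature = 4/3, not an integer.
Intervening on spin_speed: tensile = -9*spin_speed - 157. Reaching -215 requires spin_speed = 58/9, not an integer.
Intervening on feed_rate: with other inputs at their observed values, tensile = -feed_rate - 213. Solving for -215 gives feed_rate = 2, within [-2, 5].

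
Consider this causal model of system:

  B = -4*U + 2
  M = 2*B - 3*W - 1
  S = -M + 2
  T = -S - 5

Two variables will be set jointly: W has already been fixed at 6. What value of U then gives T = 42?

With W held at 6:
Substituting into the M equation gives M = -8*U - 15.
Substituting into the S equation gives S = 8*U + 17.
Substituting into the T equation gives T = -8*U - 22.
Solve -8*U - 22 = 42: U = (42 + 22) / -8 = -8.

U = -8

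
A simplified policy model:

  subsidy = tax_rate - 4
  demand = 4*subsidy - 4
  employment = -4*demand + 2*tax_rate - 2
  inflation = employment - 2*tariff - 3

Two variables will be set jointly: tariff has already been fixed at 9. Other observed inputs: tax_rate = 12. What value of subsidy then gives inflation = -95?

subsidy = 7

With tariff held at 9:
Intervening on subsidy fixes its value directly, overriding its dependence on tax_rate.
Substituting into the employment equation gives employment = -16*subsidy + 38.
Substituting into the inflation equation gives inflation = -16*subsidy + 17.
Solve -16*subsidy + 17 = -95: subsidy = (-95 - 17) / -16 = 7.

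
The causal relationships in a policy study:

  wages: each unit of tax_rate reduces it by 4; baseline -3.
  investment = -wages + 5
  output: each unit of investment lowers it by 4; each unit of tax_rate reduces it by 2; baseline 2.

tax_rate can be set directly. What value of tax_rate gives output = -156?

tax_rate = 7

Substituting into the investment equation gives investment = 4*tax_rate + 8.
Substituting into the output equation gives output = -18*tax_rate - 30.
Solve -18*tax_rate - 30 = -156: tax_rate = (-156 + 30) / -18 = 7.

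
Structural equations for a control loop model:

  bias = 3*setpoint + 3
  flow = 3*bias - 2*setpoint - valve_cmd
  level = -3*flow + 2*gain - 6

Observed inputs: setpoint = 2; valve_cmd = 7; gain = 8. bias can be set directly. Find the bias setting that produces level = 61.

bias = -2

Intervening on bias fixes its value directly, overriding its dependence on setpoint.
Substituting into the flow equation gives flow = 3*bias - 11.
Substituting into the level equation gives level = -9*bias + 43.
Solve -9*bias + 43 = 61: bias = (61 - 43) / -9 = -2.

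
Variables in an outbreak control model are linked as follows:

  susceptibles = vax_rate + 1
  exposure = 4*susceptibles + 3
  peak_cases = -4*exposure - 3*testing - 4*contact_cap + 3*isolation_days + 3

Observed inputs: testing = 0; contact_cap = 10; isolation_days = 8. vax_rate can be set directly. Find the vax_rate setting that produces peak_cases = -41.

Substituting into the exposure equation gives exposure = 4*vax_rate + 7.
peak_cases becomes -16*vax_rate - 41.
Solve -16*vax_rate - 41 = -41: vax_rate = (-41 + 41) / -16 = 0.

vax_rate = 0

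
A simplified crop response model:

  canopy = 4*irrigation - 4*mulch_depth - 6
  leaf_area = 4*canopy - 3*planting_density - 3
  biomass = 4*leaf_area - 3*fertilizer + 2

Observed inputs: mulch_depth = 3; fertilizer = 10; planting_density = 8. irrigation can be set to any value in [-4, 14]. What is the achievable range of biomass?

-680 to 472

Substituting into the canopy equation gives canopy = 4*irrigation - 18.
leaf_area becomes 16*irrigation - 99.
This gives biomass = 64*irrigation - 424.
Linear in irrigation, so extremes are at the endpoints: irrigation = -4 gives biomass = -680; irrigation = 14 gives biomass = 472.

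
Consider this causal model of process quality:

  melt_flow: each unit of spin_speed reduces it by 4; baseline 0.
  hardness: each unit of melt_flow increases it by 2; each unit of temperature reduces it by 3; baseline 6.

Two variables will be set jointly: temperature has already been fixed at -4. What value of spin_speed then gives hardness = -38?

spin_speed = 7

With temperature held at -4:
Substituting into the hardness equation gives hardness = -8*spin_speed + 18.
Solve -8*spin_speed + 18 = -38: spin_speed = (-38 - 18) / -8 = 7.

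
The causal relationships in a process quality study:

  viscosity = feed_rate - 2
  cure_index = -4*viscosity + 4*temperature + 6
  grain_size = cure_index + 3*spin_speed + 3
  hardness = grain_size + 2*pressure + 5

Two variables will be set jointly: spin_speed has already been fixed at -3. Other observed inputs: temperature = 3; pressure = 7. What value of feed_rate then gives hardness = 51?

With spin_speed held at -3:
Substituting into the cure_index equation gives cure_index = -4*feed_rate + 26.
Substituting into the grain_size equation gives grain_size = -4*feed_rate + 20.
So hardness = -4*feed_rate + 39.
Solve -4*feed_rate + 39 = 51: feed_rate = (51 - 39) / -4 = -3.

feed_rate = -3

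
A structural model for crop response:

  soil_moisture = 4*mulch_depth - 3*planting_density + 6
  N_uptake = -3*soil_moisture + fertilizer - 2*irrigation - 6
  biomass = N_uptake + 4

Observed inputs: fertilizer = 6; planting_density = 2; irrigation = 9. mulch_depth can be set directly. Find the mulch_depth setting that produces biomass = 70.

mulch_depth = -7

Substituting into the soil_moisture equation gives soil_moisture = 4*mulch_depth.
N_uptake becomes -12*mulch_depth - 18.
Substituting into the biomass equation gives biomass = -12*mulch_depth - 14.
Solve -12*mulch_depth - 14 = 70: mulch_depth = (70 + 14) / -12 = -7.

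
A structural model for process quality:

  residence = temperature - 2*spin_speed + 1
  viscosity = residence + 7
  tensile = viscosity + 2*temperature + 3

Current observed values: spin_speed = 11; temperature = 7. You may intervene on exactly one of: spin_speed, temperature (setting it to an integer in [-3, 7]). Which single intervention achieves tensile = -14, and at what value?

set temperature = -1

Intervening on spin_speed: tensile = -2*spin_speed + 32. Reaching -14 requires spin_speed = 23, outside [-3, 7].
Intervening on temperature: with other inputs at their observed values, tensile = 3*temperature - 11. Solving for -14 gives temperature = -1, within [-3, 7].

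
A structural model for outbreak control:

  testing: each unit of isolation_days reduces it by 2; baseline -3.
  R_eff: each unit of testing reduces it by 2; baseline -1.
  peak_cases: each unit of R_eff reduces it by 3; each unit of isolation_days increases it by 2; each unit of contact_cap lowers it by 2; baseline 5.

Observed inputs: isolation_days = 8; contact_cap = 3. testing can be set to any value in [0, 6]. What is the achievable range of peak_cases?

18 to 54

Intervening on testing fixes its value directly, overriding its dependence on isolation_days.
Substituting into the peak_cases equation gives peak_cases = 6*testing + 18.
Linear in testing, so extremes are at the endpoints: testing = 0 gives peak_cases = 18; testing = 6 gives peak_cases = 54.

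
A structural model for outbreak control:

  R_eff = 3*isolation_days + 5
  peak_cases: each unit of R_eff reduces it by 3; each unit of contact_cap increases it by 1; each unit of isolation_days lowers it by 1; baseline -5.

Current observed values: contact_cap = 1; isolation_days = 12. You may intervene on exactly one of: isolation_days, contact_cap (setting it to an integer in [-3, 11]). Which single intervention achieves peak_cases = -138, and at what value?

Intervening on isolation_days: peak_cases = -10*isolation_days - 19. Reaching -138 requires isolation_days = 119/10, not an integer.
Intervening on contact_cap: with other inputs at their observed values, peak_cases = contact_cap - 140. Solving for -138 gives contact_cap = 2, within [-3, 11].

set contact_cap = 2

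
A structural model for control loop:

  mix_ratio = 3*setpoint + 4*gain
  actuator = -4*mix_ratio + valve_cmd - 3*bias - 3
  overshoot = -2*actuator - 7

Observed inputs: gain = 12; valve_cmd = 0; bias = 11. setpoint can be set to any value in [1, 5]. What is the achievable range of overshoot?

Substituting into the mix_ratio equation gives mix_ratio = 3*setpoint + 48.
Substituting into the actuator equation gives actuator = -12*setpoint - 228.
Substituting into the overshoot equation gives overshoot = 24*setpoint + 449.
Linear in setpoint, so extremes are at the endpoints: setpoint = 1 gives overshoot = 473; setpoint = 5 gives overshoot = 569.

473 to 569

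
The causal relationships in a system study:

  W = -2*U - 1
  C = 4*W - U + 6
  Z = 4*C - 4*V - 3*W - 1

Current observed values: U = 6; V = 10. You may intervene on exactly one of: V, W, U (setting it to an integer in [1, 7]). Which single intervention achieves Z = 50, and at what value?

set W = 7

Intervening on V: Z = -4*V - 170. Reaching 50 requires V = -55, outside [1, 7].
Intervening on W: with other inputs at their observed values, Z = 13*W - 41. Solving for 50 gives W = 7, within [1, 7].
Intervening on U: Z = -30*U - 30. Reaching 50 requires U = -8/3, not an integer.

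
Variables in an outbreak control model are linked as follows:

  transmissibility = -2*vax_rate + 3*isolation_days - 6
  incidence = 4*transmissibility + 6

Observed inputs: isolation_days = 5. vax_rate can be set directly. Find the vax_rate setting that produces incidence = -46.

vax_rate = 11

Substituting into the transmissibility equation gives transmissibility = -2*vax_rate + 9.
So incidence = -8*vax_rate + 42.
Solve -8*vax_rate + 42 = -46: vax_rate = (-46 - 42) / -8 = 11.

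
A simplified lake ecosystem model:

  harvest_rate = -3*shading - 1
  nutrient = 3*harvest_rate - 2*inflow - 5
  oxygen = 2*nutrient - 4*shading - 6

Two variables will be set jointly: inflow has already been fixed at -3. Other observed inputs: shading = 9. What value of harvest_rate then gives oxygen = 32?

With inflow held at -3:
Intervening on harvest_rate fixes its value directly, overriding its dependence on shading.
Substituting into the nutrient equation gives nutrient = 3*harvest_rate + 1.
So oxygen = 6*harvest_rate - 40.
Solve 6*harvest_rate - 40 = 32: harvest_rate = (32 + 40) / 6 = 12.

harvest_rate = 12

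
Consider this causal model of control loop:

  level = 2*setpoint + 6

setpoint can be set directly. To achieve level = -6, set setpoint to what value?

Solve 2*setpoint + 6 = -6: setpoint = (-6 - 6) / 2 = -6.

setpoint = -6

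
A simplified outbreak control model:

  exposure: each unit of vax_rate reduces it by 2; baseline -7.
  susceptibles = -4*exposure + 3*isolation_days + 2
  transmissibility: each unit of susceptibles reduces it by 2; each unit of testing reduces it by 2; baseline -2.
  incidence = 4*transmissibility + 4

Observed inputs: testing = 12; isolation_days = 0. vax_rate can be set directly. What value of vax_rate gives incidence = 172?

vax_rate = -8

Substituting into the susceptibles equation gives susceptibles = 8*vax_rate + 30.
This gives transmissibility = -16*vax_rate - 86.
Substituting into the incidence equation gives incidence = -64*vax_rate - 340.
Solve -64*vax_rate - 340 = 172: vax_rate = (172 + 340) / -64 = -8.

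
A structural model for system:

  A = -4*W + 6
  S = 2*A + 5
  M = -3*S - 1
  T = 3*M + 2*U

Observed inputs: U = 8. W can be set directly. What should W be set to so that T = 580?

W = 10

Substituting into the S equation gives S = -8*W + 17.
This gives M = 24*W - 52.
T becomes 72*W - 140.
Solve 72*W - 140 = 580: W = (580 + 140) / 72 = 10.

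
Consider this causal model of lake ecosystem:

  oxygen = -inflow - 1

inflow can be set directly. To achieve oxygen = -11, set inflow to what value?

Solve -inflow - 1 = -11: inflow = (-11 + 1) / -1 = 10.

inflow = 10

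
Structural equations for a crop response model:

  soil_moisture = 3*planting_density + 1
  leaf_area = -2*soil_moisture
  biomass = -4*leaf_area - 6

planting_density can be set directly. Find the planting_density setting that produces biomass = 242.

Substituting into the leaf_area equation gives leaf_area = -6*planting_density - 2.
Substituting into the biomass equation gives biomass = 24*planting_density + 2.
Solve 24*planting_density + 2 = 242: planting_density = (242 - 2) / 24 = 10.

planting_density = 10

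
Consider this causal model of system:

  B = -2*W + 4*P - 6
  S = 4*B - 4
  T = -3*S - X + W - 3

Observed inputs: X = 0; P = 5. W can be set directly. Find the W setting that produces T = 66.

Substituting into the B equation gives B = -2*W + 14.
So S = -8*W + 52.
Substituting into the T equation gives T = 25*W - 159.
Solve 25*W - 159 = 66: W = (66 + 159) / 25 = 9.

W = 9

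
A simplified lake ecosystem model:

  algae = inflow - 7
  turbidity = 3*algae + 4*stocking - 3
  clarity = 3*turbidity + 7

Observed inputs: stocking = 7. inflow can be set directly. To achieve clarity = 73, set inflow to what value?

Substituting into the turbidity equation gives turbidity = 3*inflow + 4.
clarity becomes 9*inflow + 19.
Solve 9*inflow + 19 = 73: inflow = (73 - 19) / 9 = 6.

inflow = 6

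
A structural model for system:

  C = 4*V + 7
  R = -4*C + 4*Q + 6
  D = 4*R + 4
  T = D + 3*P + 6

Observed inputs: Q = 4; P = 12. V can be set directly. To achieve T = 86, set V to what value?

V = -1

Substituting into the R equation gives R = -16*V - 6.
Substituting into the D equation gives D = -64*V - 20.
This gives T = -64*V + 22.
Solve -64*V + 22 = 86: V = (86 - 22) / -64 = -1.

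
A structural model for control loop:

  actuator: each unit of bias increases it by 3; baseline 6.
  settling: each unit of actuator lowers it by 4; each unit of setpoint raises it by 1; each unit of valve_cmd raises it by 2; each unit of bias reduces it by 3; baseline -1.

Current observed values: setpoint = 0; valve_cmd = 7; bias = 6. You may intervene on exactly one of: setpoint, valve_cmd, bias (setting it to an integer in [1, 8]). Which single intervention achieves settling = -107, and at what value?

set valve_cmd = 4

Intervening on setpoint: settling = setpoint - 101. Reaching -107 requires setpoint = -6, outside [1, 8].
Intervening on valve_cmd: with other inputs at their observed values, settling = 2*valve_cmd - 115. Solving for -107 gives valve_cmd = 4, within [1, 8].
Intervening on bias: settling = -15*bias - 11. Reaching -107 requires bias = 32/5, not an integer.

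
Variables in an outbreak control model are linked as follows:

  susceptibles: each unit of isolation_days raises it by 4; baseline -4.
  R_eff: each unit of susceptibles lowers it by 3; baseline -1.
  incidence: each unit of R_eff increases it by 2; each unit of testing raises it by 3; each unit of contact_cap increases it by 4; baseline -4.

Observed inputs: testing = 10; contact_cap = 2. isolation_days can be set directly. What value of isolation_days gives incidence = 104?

isolation_days = -2

Substituting into the R_eff equation gives R_eff = -12*isolation_days + 11.
Substituting into the incidence equation gives incidence = -24*isolation_days + 56.
Solve -24*isolation_days + 56 = 104: isolation_days = (104 - 56) / -24 = -2.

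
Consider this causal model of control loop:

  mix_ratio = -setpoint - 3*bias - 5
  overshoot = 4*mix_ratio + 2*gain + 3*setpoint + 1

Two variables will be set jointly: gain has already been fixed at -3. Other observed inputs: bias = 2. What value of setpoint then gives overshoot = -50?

setpoint = 1

With gain held at -3:
Substituting into the mix_ratio equation gives mix_ratio = -setpoint - 11.
Substituting into the overshoot equation gives overshoot = -setpoint - 49.
Solve -setpoint - 49 = -50: setpoint = (-50 + 49) / -1 = 1.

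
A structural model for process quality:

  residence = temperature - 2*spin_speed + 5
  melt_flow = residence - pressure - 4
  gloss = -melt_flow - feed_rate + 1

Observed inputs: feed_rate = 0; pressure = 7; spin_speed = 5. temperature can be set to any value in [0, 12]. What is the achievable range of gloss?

5 to 17

Substituting into the residence equation gives residence = temperature - 5.
This gives melt_flow = temperature - 16.
Substituting into the gloss equation gives gloss = -temperature + 17.
Linear in temperature, so extremes are at the endpoints: temperature = 0 gives gloss = 17; temperature = 12 gives gloss = 5.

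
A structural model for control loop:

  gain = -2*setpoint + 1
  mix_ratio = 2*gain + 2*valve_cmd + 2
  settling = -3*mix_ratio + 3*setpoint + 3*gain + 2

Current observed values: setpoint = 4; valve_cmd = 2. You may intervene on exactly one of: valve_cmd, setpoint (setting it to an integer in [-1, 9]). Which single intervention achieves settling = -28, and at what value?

Intervening on valve_cmd: settling = -6*valve_cmd + 29. Reaching -28 requires valve_cmd = 19/2, not an integer.
Intervening on setpoint: with other inputs at their observed values, settling = 9*setpoint - 19. Solving for -28 gives setpoint = -1, within [-1, 9].

set setpoint = -1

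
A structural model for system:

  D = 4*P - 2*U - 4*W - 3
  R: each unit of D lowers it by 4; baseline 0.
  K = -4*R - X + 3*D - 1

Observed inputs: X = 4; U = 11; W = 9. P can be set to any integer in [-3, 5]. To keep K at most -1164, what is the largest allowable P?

P = 0

Substituting into the D equation gives D = 4*P - 61.
Substituting into the R equation gives R = -16*P + 244.
So K = 76*P - 1164.
Require 76*P - 1164 ≤ -1164, so P ≤ 0.
The largest integer in [-3, 5] satisfying this is 0.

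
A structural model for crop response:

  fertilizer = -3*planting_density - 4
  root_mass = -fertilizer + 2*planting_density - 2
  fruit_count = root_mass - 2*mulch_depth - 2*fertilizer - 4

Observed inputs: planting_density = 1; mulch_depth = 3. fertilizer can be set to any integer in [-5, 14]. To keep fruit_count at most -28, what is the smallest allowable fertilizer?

Intervening on fertilizer fixes its value directly, overriding its dependence on planting_density.
Substituting into the root_mass equation gives root_mass = -fertilizer.
This gives fruit_count = -3*fertilizer - 10.
Require -3*fertilizer - 10 ≤ -28, so fertilizer ≥ 6.
The smallest integer in [-5, 14] satisfying this is 6.

fertilizer = 6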